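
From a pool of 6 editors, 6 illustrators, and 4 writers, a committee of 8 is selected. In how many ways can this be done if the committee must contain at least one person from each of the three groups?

With no constraint there are C(16,8) = 12870 possible selections.
Selections missing a whole group: no editors → C(10,8) = 45; no illustrators → C(10,8) = 45; no writers → C(12,8) = 495.
Add back selections omitting two groups (i.e. drawn from a single group): C(6,8) + C(6,8) + C(4,8) = 0.
By inclusion–exclusion: 12870 − 585 + 0 = 12285.

12285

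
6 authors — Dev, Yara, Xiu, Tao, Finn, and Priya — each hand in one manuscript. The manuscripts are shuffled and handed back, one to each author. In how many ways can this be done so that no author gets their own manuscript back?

265

This is the derangement count D_6: permutations of 6 items with no fixed point.
By inclusion–exclusion this is Σ_{j=0}^{6} (−1)^j C(6,j)·(6−j)!.
Computing: 720 − 720 + 360 − 120 + 30 − 6 + 1 = 265.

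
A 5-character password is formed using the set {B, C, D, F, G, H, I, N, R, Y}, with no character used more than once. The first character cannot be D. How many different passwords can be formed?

27216

The first character has 10−1 = 9 choices (anything except D).
The remaining 4 characters are filled from the other 9 symbols without repetition: 9 × 8 × 7 × 6 = 3024.
Total: 9 × 3024 = 27216.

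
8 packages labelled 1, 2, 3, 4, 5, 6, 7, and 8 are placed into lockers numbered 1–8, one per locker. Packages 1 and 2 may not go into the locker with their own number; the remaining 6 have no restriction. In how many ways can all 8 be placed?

Let Aᵢ (for i ∈ {1, 2}) be the placements that put package i in its forbidden locker. Any j of these fix j positions, leaving (8−j)! ways to fill the rest, and there are C(2,j) ways to pick which j.
By inclusion–exclusion, the number of valid placements is Σ_{j=0}^{2} (−1)^j C(2,j)·(8−j)!.
Computing: 40320 − 10080 + 720 = 30960.

30960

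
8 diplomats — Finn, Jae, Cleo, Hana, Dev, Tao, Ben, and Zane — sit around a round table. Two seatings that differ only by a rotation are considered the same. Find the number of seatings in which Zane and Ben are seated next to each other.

1440

Treat {Zane, Ben} as one unit (2 internal orders) and seat the resulting 7 units around the table: (6)! circular arrangements.
So 2 × (6)! = 2 × 720 = 1440.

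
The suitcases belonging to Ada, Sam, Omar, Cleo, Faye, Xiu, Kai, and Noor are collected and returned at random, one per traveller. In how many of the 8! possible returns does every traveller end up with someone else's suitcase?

This is the derangement count D_8: permutations of 8 items with no fixed point.
By inclusion–exclusion this is Σ_{j=0}^{8} (−1)^j C(8,j)·(8−j)!.
Computing: 40320 − 40320 + 20160 − 6720 + 1680 − 336 + 56 − 8 + 1 = 14833.

14833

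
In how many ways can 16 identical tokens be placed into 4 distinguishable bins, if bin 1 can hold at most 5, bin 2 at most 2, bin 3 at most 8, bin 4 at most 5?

31

Without the upper bounds there are C(19,3) = 969 ways to split 16 among 4 bins.
Subtract solutions that violate a single cap (substitute x_i' = x_i − (cap_i+1)): x_1 ≥ 6 gives C(13,3) = 286; x_2 ≥ 3 gives C(16,3) = 560; x_3 ≥ 9 gives C(10,3) = 120; x_4 ≥ 6 gives C(13,3) = 286. Together 1252.
Add back pairs where two caps are both exceeded: 120 + 4 + 35 + 35 + 120 + 4 = 318.
Subtract triples: 0 + 4 + 0 + 0 = 4.
By inclusion–exclusion the count is 969 − 1252 + 318 − 4 = 31.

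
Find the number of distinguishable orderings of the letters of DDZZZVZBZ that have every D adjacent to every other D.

Treat the 2 copies of D as a single block. The multiset to arrange is then {DD, B, V, Z, Z, Z, Z, Z}, 8 items in all.
That gives (8)!/(5!) = 336 arrangements.

336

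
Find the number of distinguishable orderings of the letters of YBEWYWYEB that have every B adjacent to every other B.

Treat the 2 copies of B as a single block. The multiset to arrange is then {BB, E, E, W, W, Y, Y, Y}, 8 items in all.
That gives (8)!/(3!·2!·2!) = 1680 arrangements.

1680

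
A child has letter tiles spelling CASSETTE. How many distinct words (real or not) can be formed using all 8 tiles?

5040

CASSETTE has 8 letters with E appearing twice, S appearing twice, and T appearing twice.
The number of distinct arrangements is 8!/(2!·2!·2!) = 40320/8 = 5040.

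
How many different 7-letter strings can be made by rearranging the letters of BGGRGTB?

420

BGGRGTB has 7 letters with B appearing twice and G appearing 3 times.
The number of distinct arrangements is 7!/(3!·2!) = 5040/12 = 420.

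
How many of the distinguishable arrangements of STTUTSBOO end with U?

1680

Fix U in the last position and arrange the remaining 8 letters.
Those 8 letters have O appearing twice, S appearing twice, and T appearing 3 times, giving (8)!/(3!·2!·2!) = 1680.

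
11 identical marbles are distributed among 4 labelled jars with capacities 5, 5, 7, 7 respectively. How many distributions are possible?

Ignoring the caps, the number of non-negative solutions to x_1+…+x_4 = 11 is C(14,3) = 364.
Subtract solutions that violate a single cap (substitute x_i' = x_i − (cap_i+1)): x_1 ≥ 6 gives C(8,3) = 56; x_2 ≥ 6 gives C(8,3) = 56; x_3 ≥ 8 gives C(6,3) = 20; x_4 ≥ 8 gives C(6,3) = 20. Together 152.
No two caps can be exceeded simultaneously, so the pair terms are all 0.
By inclusion–exclusion the count is 364 − 152 + 0 = 212.

212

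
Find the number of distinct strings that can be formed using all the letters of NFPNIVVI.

5040

Letter multiplicities in NFPNIVVI: F×1, I×2, N×2, P×1, V×2.
So there are 8! / (2!·2!·2!) = 5040 distinguishable arrangements.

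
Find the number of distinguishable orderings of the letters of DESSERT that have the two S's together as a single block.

Treat the 2 copies of S as a single block. The multiset to arrange is then {SS, D, E, E, R, T}, 6 items in all.
That gives (6)!/(2!) = 360 arrangements.

360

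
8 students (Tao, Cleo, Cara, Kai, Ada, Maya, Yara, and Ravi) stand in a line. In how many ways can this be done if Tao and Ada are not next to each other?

Of the 8! = 40320 arrangements, those with Tao and Ada adjacent number 2 × 7! = 10080 (treat the pair as a block with 2 internal orders).
So 40320 − 10080 = 30240 arrangements keep them apart.

30240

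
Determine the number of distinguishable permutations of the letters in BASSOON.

BASSOON has 7 letters with O appearing twice and S appearing twice.
The number of distinct arrangements is 7!/(2!·2!) = 5040/4 = 1260.

1260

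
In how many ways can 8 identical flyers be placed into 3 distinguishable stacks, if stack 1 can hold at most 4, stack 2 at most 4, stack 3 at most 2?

6

By stars and bars, unrestricted non-negative solutions to x_1+…+x_3 = 8 number C(8+2,2) = 45.
Subtract solutions that violate a single cap (substitute x_i' = x_i − (cap_i+1)): x_1 ≥ 5 gives C(5,2) = 10; x_2 ≥ 5 gives C(5,2) = 10; x_3 ≥ 3 gives C(7,2) = 21. Together 41.
Add back pairs where two caps are both exceeded: 0 + 1 + 1 = 2.
By inclusion–exclusion the count is 45 − 41 + 2 = 6.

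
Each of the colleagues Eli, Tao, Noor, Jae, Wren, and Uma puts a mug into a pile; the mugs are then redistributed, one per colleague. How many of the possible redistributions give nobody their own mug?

Let Aᵢ be the assignments in which colleague i gets their own mug. We want the size of the complement of A₁∪…∪A_6.
By inclusion–exclusion this is Σ_{j=0}^{6} (−1)^j C(6,j)·(6−j)!.
Computing: 720 − 720 + 360 − 120 + 30 − 6 + 1 = 265.

265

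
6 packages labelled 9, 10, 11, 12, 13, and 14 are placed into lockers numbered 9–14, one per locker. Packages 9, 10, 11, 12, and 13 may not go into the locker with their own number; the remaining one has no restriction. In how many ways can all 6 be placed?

Let Aᵢ (for 9 ≤ i ≤ 13) be the placements that put package i in its forbidden locker. Any j of these fix j positions, leaving (6−j)! ways to fill the rest, and there are C(5,j) ways to pick which j.
By inclusion–exclusion, the number of valid placements is Σ_{j=0}^{5} (−1)^j C(5,j)·(6−j)!.
Computing: 720 − 600 + 240 − 60 + 10 − 1 = 309.

309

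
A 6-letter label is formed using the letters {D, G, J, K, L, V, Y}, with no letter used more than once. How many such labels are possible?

With no repetition, fill the 6 letters in order: 7 choices, then 6, down to 2.
7 × 6 × 5 × 4 × 3 × 2 = 5040.

5040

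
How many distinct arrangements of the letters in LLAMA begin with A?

12

With the first slot taken by A, it remains to arrange the other 4 letters (LLMA).
Those 4 letters have L appearing twice, giving (4)!/(2!) = 12.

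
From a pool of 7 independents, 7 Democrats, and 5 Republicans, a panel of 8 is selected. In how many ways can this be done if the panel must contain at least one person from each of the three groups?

71589

Unrestricted: C(19,8) = 75582 ways to pick any 8 of the 19.
Selections missing a whole group: no independents → C(12,8) = 495; no Democrats → C(12,8) = 495; no Republicans → C(14,8) = 3003.
Add back selections omitting two groups (i.e. drawn from a single group): C(7,8) + C(7,8) + C(5,8) = 0.
By inclusion–exclusion: 75582 − 3993 + 0 = 71589.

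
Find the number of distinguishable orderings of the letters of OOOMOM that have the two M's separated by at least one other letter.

10

Total arrangements of OOOMOM: 6!/(4!·2!) = 15.
If the two M's are adjacent, glue them into one block, leaving 5 items to arrange: (5)!/(4!) = 5 ways.
Hence 15 − 5 = 10.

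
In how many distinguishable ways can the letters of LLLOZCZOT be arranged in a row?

15120

Letter multiplicities in LLLOZCZOT: C×1, L×3, O×2, T×1, Z×2.
Dividing 9! = 362880 by 3!·2!·2! = 24 for the repeated letters gives 15120.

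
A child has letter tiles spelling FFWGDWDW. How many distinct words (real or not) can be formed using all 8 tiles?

Letter multiplicities in FFWGDWDW: D×2, F×2, G×1, W×3.
Dividing 8! = 40320 by 3!·2!·2! = 24 for the repeated letters gives 1680.

1680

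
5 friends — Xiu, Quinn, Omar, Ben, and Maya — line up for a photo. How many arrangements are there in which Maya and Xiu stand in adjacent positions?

Treat {Maya, Xiu} as a single unit. There are 4 units to order, and the pair itself can be ordered 2 ways.
That gives 2 × 4! = 2 × 24 = 48.

48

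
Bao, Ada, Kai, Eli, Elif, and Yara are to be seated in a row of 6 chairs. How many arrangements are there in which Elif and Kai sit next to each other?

240

Place the 4 others and the Elif-Kai pair as 5 objects in a line; the pair has 2 internal arrangements.
So the count is 2·(5)! = 240.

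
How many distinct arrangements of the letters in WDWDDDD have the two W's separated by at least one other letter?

15

Total arrangements of WDWDDDD: 7!/(5!·2!) = 21.
Arrangements with the W's together: treat WW as one letter, giving (6)!/(5!) = 6.
Subtracting, 21 − 6 = 15 arrangements keep the W's apart.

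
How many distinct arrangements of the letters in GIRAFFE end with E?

With the last slot taken by E, it remains to arrange the other 6 letters (GIRAFF).
Those 6 letters have F appearing twice, giving (6)!/(2!) = 360.

360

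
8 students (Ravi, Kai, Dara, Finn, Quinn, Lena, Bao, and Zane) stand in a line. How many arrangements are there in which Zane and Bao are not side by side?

30240

Of the 8! = 40320 arrangements, those with Zane and Bao adjacent number 2 × 7! = 10080 (treat the pair as a block with 2 internal orders).
So 40320 − 10080 = 30240 arrangements keep them apart.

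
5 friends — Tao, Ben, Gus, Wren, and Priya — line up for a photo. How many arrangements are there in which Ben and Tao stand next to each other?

Glue Ben and Tao into one block (2 internal orders), leaving 4 units to arrange in a row.
That gives 2 × 4! = 2 × 24 = 48.

48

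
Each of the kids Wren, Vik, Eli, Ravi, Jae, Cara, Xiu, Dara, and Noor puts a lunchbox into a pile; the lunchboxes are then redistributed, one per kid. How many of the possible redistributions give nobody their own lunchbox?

133496

This is the derangement count D_9: permutations of 9 items with no fixed point.
By inclusion–exclusion this is Σ_{j=0}^{9} (−1)^j C(9,j)·(9−j)!.
Computing: 362880 − 362880 + 181440 − 60480 + 15120 − 3024 + 504 − 72 + 9 − 1 = 133496.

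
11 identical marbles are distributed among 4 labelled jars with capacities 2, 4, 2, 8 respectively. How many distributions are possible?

Ignoring the caps, the number of non-negative solutions to x_1+…+x_4 = 11 is C(14,3) = 364.
Subtract solutions that violate a single cap (substitute x_i' = x_i − (cap_i+1)): x_1 ≥ 3 gives C(11,3) = 165; x_2 ≥ 5 gives C(9,3) = 84; x_3 ≥ 3 gives C(11,3) = 165; x_4 ≥ 9 gives C(5,3) = 10. Together 424.
Add back pairs where two caps are both exceeded: 20 + 56 + 0 + 20 + 0 + 0 = 96.
Subtract triples: 1 + 0 + 0 + 0 = 1.
By inclusion–exclusion the count is 364 − 424 + 96 − 1 = 35.

35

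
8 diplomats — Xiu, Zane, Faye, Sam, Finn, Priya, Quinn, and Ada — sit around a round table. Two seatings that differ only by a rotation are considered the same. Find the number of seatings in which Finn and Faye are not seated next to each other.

All circular seatings of 8 people number (7)! = 5040.
Those with Finn next to Faye: fuse the pair into one unit and seat 7 units around a circle — 2·(6)! = 1440.
Subtracting, 5040 − 1440 = 3600.

3600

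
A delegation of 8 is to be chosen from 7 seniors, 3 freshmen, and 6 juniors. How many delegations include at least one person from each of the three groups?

11529

With no constraint there are C(16,8) = 12870 possible selections.
Selections missing a whole group: no seniors → C(9,8) = 9; no freshmen → C(13,8) = 1287; no juniors → C(10,8) = 45.
Add back selections omitting two groups (i.e. drawn from a single group): C(7,8) + C(3,8) + C(6,8) = 0.
By inclusion–exclusion: 12870 − 1341 + 0 = 11529.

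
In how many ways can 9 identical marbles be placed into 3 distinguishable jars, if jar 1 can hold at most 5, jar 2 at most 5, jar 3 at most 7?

Without the upper bounds there are C(11,2) = 55 ways to split 9 among 3 jars.
Subtract solutions that violate a single cap (substitute x_i' = x_i − (cap_i+1)): x_1 ≥ 6 gives C(5,2) = 10; x_2 ≥ 6 gives C(5,2) = 10; x_3 ≥ 8 gives C(3,2) = 3. Together 23.
No two caps can be exceeded simultaneously, so the pair terms are all 0.
By inclusion–exclusion the count is 55 − 23 + 0 = 32.

32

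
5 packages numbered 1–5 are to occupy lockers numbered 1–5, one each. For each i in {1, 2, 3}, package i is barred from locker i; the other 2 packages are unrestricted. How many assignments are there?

64

Let Aᵢ (for i ∈ {1, 2, 3}) be the placements that put package i in its forbidden locker. Any j of these fix j positions, leaving (5−j)! ways to fill the rest, and there are C(3,j) ways to pick which j.
By inclusion–exclusion, the number of valid placements is Σ_{j=0}^{3} (−1)^j C(3,j)·(5−j)!.
Computing: 120 − 72 + 18 − 2 = 64.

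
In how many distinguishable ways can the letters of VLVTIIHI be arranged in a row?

Letter multiplicities in VLVTIIHI: H×1, I×3, L×1, T×1, V×2.
The number of distinct arrangements is 8!/(3!·2!) = 40320/12 = 3360.

3360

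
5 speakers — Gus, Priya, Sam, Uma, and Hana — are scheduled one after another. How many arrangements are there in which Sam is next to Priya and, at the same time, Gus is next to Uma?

24

Treat {Sam,Priya} as one block (2 orders) and {Gus,Uma} as another (2 orders).
That leaves 3 units to arrange: 2 × 2 × 3! = 4 × 6 = 24.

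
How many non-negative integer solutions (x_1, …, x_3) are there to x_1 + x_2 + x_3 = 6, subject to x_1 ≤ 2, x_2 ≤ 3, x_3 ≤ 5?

11

By stars and bars, unrestricted non-negative solutions to x_1+…+x_3 = 6 number C(6+2,2) = 28.
Subtract solutions that violate a single cap (substitute x_i' = x_i − (cap_i+1)): x_1 ≥ 3 gives C(5,2) = 10; x_2 ≥ 4 gives C(4,2) = 6; x_3 ≥ 6 gives C(2,2) = 1. Together 17.
No two caps can be exceeded simultaneously, so the pair terms are all 0.
By inclusion–exclusion the count is 28 − 17 + 0 = 11.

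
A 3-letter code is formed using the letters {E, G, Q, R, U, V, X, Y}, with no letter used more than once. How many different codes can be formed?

336

This is a permutation of 3 out of 8: P(8,3) = 8!/5!.
8 × 7 × 6 = 336.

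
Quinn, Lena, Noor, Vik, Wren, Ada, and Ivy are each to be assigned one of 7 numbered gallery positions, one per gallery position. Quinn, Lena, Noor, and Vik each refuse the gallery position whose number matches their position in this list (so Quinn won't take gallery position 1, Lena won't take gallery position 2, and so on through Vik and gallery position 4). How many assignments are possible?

2790

Let Aᵢ (for 1 ≤ i ≤ 4) be the placements that put person i in their forbidden gallery position. Any j of these fix j positions, leaving (7−j)! ways to fill the rest, and there are C(4,j) ways to pick which j.
By inclusion–exclusion, the number of valid placements is Σ_{j=0}^{4} (−1)^j C(4,j)·(7−j)!.
Computing: 5040 − 2880 + 720 − 96 + 6 = 2790.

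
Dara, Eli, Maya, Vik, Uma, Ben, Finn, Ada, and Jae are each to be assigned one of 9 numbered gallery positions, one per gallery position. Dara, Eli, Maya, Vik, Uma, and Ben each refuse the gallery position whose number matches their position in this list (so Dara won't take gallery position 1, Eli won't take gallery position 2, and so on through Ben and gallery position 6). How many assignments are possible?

Let Aᵢ (for 1 ≤ i ≤ 6) be the placements that put person i in their forbidden gallery position. Any j of these fix j positions, leaving (9−j)! ways to fill the rest, and there are C(6,j) ways to pick which j.
By inclusion–exclusion, the number of valid placements is Σ_{j=0}^{6} (−1)^j C(6,j)·(9−j)!.
Computing: 362880 − 241920 + 75600 − 14400 + 1800 − 144 + 6 = 183822.

183822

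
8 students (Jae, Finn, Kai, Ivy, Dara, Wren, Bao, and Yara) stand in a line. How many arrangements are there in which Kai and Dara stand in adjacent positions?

10080

Treat {Kai, Dara} as a single unit. There are 7 units to order, and the pair itself can be ordered 2 ways.
That gives 2 × 7! = 2 × 5040 = 10080.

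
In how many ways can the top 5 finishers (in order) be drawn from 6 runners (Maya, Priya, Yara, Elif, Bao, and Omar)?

720

This is an ordered selection of 5 from 6: P(6,5).
That gives 6 × 5 × 4 × 3 × 2 = 720.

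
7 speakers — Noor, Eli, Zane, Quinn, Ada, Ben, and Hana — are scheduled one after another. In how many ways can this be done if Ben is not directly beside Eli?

3600

There are 7! = 5040 arrangements in all. If Ben and Eli are adjacent, merging them into one block gives 2·(6)! = 1440 arrangements.
Complementary counting: 5040 − 1440 = 3600.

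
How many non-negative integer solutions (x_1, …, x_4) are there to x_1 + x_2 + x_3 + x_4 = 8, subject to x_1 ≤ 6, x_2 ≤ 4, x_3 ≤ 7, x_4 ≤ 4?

120

Ignoring the caps, the number of non-negative solutions to x_1+…+x_4 = 8 is C(11,3) = 165.
Subtract solutions that violate a single cap (substitute x_i' = x_i − (cap_i+1)): x_1 ≥ 7 gives C(4,3) = 4; x_2 ≥ 5 gives C(6,3) = 20; x_3 ≥ 8 gives C(3,3) = 1; x_4 ≥ 5 gives C(6,3) = 20. Together 45.
No two caps can be exceeded simultaneously, so the pair terms are all 0.
By inclusion–exclusion the count is 165 − 45 + 0 = 120.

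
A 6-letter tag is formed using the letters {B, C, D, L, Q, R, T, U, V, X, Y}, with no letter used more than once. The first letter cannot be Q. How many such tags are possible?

The first letter has 11−1 = 10 choices (anything except Q).
The remaining 5 letters are filled from the other 10 symbols without repetition: 10 × 9 × 8 × 7 × 6 = 30240.
Total: 10 × 30240 = 302400.

302400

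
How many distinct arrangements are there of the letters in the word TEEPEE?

The 6 letters of TEEPEE have repeats: E appearing 4 times.
The number of distinct arrangements is 6!/(4!) = 720/24 = 30.

30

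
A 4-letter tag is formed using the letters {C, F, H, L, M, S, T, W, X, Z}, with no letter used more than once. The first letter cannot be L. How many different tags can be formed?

4536

The first letter has 10−1 = 9 choices (anything except L).
The remaining 3 letters are filled from the other 9 symbols without repetition: 9 × 8 × 7 = 504.
Total: 9 × 504 = 4536.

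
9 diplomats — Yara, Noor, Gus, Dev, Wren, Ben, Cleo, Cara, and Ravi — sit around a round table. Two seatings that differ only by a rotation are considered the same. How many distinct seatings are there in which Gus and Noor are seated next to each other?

Treat {Gus, Noor} as one unit (2 internal orders) and seat the resulting 8 units around the table: (7)! circular arrangements.
So 2 × (7)! = 2 × 5040 = 10080.

10080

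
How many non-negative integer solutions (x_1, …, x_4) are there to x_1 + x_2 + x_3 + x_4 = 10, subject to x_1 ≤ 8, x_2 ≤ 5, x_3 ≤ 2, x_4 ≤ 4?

85

By stars and bars, unrestricted non-negative solutions to x_1+…+x_4 = 10 number C(10+3,3) = 286.
Subtract solutions that violate a single cap (substitute x_i' = x_i − (cap_i+1)): x_1 ≥ 9 gives C(4,3) = 4; x_2 ≥ 6 gives C(7,3) = 35; x_3 ≥ 3 gives C(10,3) = 120; x_4 ≥ 5 gives C(8,3) = 56. Together 215.
Add back pairs where two caps are both exceeded: 0 + 0 + 0 + 4 + 0 + 10 = 14.
By inclusion–exclusion the count is 286 − 215 + 14 = 85.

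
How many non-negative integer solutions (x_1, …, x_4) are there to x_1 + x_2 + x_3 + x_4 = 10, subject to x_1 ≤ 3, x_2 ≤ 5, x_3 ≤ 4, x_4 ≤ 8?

112

Without the upper bounds there are C(13,3) = 286 ways to split 10 among 4 variables.
Subtract solutions that violate a single cap (substitute x_i' = x_i − (cap_i+1)): x_1 ≥ 4 gives C(9,3) = 84; x_2 ≥ 6 gives C(7,3) = 35; x_3 ≥ 5 gives C(8,3) = 56; x_4 ≥ 9 gives C(4,3) = 4. Together 179.
Add back pairs where two caps are both exceeded: 1 + 4 + 0 + 0 + 0 + 0 = 5.
By inclusion–exclusion the count is 286 − 179 + 5 = 112.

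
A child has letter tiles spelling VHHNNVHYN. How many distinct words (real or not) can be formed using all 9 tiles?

5040

Letter multiplicities in VHHNNVHYN: H×3, N×3, V×2, Y×1.
The number of distinct arrangements is 9!/(3!·3!·2!) = 362880/72 = 5040.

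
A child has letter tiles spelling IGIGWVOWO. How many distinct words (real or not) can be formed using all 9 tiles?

22680

IGIGWVOWO has 9 letters with G appearing twice, I appearing twice, O appearing twice, and W appearing twice.
The number of distinct arrangements is 9!/(2!·2!·2!·2!) = 362880/16 = 22680.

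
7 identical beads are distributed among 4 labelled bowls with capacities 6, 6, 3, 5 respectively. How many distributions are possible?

94

By stars and bars, unrestricted non-negative solutions to x_1+…+x_4 = 7 number C(7+3,3) = 120.
Subtract solutions that violate a single cap (substitute x_i' = x_i − (cap_i+1)): x_1 ≥ 7 gives C(3,3) = 1; x_2 ≥ 7 gives C(3,3) = 1; x_3 ≥ 4 gives C(6,3) = 20; x_4 ≥ 6 gives C(4,3) = 4. Together 26.
No two caps can be exceeded simultaneously, so the pair terms are all 0.
By inclusion–exclusion the count is 120 − 26 + 0 = 94.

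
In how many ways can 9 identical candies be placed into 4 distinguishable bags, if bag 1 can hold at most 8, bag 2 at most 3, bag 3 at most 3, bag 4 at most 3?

63

Ignoring the caps, the number of non-negative solutions to x_1+…+x_4 = 9 is C(12,3) = 220.
Subtract solutions that violate a single cap (substitute x_i' = x_i − (cap_i+1)): x_1 ≥ 9 gives C(3,3) = 1; x_2 ≥ 4 gives C(8,3) = 56; x_3 ≥ 4 gives C(8,3) = 56; x_4 ≥ 4 gives C(8,3) = 56. Together 169.
Add back pairs where two caps are both exceeded: 0 + 0 + 0 + 4 + 4 + 4 = 12.
By inclusion–exclusion the count is 220 − 169 + 12 = 63.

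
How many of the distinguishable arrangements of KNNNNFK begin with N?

60

Fix N in the first position and arrange the remaining 6 letters.
Those 6 letters have K appearing twice and N appearing 3 times, giving (6)!/(3!·2!) = 60.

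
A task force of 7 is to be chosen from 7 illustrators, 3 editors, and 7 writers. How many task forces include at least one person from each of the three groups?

15778

Unrestricted: C(17,7) = 19448 ways to pick any 7 of the 17.
Selections missing a whole group: no illustrators → C(10,7) = 120; no editors → C(14,7) = 3432; no writers → C(10,7) = 120.
Add back selections omitting two groups (i.e. drawn from a single group): C(7,7) + C(3,7) + C(7,7) = 2.
By inclusion–exclusion: 19448 − 3672 + 2 = 15778.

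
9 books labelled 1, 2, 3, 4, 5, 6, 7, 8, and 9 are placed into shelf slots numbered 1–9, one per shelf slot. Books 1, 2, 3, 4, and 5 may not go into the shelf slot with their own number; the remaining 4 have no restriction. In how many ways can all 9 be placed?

Let Aᵢ (for 1 ≤ i ≤ 5) be the placements that put book i in its forbidden shelf slot. Any j of these fix j positions, leaving (9−j)! ways to fill the rest, and there are C(5,j) ways to pick which j.
By inclusion–exclusion, the number of valid placements is Σ_{j=0}^{5} (−1)^j C(5,j)·(9−j)!.
Computing: 362880 − 201600 + 50400 − 7200 + 600 − 24 = 205056.

205056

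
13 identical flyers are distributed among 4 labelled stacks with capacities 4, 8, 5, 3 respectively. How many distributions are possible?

Ignoring the caps, the number of non-negative solutions to x_1+…+x_4 = 13 is C(16,3) = 560.
Subtract solutions that violate a single cap (substitute x_i' = x_i − (cap_i+1)): x_1 ≥ 5 gives C(11,3) = 165; x_2 ≥ 9 gives C(7,3) = 35; x_3 ≥ 6 gives C(10,3) = 120; x_4 ≥ 4 gives C(12,3) = 220. Together 540.
Add back pairs where two caps are both exceeded: 0 + 10 + 35 + 0 + 1 + 20 = 66.
By inclusion–exclusion the count is 560 − 540 + 66 = 86.

86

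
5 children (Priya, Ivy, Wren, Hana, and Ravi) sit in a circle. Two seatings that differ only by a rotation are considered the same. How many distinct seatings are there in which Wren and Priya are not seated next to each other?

Without the restriction there are (4)! = 24 seatings.
Those with Wren next to Priya: fuse the pair into one unit and seat 4 units around a circle — 2·(3)! = 12.
Subtracting, 24 − 12 = 12.

12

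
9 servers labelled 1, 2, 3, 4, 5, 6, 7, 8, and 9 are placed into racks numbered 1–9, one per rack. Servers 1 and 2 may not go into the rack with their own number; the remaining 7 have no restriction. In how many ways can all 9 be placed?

Let Aᵢ (for i ∈ {1, 2}) be the placements that put server i in its forbidden rack. Any j of these fix j positions, leaving (9−j)! ways to fill the rest, and there are C(2,j) ways to pick which j.
By inclusion–exclusion, the number of valid placements is Σ_{j=0}^{2} (−1)^j C(2,j)·(9−j)!.
Computing: 362880 − 80640 + 5040 = 287280.

287280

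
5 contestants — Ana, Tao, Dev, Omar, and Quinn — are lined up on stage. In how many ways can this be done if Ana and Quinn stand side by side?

Place the 3 others and the Ana-Quinn pair as 4 objects in a line; the pair has 2 internal arrangements.
So the count is 2·(4)! = 48.

48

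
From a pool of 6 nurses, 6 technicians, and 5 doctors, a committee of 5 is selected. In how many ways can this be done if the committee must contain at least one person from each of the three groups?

4485

Total 5-person selections from all 17: C(17,5) = 6188.
Subtract selections that omit an entire group: no nurses → C(11,5) = 462; no technicians → C(11,5) = 462; no doctors → C(12,5) = 792.
Add back selections omitting two groups (i.e. drawn from a single group): C(6,5) + C(6,5) + C(5,5) = 13.
By inclusion–exclusion: 6188 − 1716 + 13 = 4485.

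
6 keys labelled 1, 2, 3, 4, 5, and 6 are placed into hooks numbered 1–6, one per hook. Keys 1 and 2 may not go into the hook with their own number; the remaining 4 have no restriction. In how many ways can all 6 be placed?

504

Let Aᵢ (for i ∈ {1, 2}) be the placements that put key i in its forbidden hook. Any j of these fix j positions, leaving (6−j)! ways to fill the rest, and there are C(2,j) ways to pick which j.
By inclusion–exclusion, the number of valid placements is Σ_{j=0}^{2} (−1)^j C(2,j)·(6−j)!.
Computing: 720 − 240 + 24 = 504.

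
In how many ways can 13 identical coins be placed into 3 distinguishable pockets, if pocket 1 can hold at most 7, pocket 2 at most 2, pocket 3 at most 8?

12

By stars and bars, unrestricted non-negative solutions to x_1+…+x_3 = 13 number C(13+2,2) = 105.
Subtract solutions that violate a single cap (substitute x_i' = x_i − (cap_i+1)): x_1 ≥ 8 gives C(7,2) = 21; x_2 ≥ 3 gives C(12,2) = 66; x_3 ≥ 9 gives C(6,2) = 15. Together 102.
Add back pairs where two caps are both exceeded: 6 + 0 + 3 = 9.
By inclusion–exclusion the count is 105 − 102 + 9 = 12.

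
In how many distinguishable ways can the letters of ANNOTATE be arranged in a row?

Letter multiplicities in ANNOTATE: A×2, E×1, N×2, O×1, T×2.
So there are 8! / (2!·2!·2!) = 5040 distinguishable arrangements.

5040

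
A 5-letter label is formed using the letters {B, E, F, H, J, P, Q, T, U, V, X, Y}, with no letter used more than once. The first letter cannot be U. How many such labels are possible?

The first letter has 12−1 = 11 choices (anything except U).
The remaining 4 letters are filled from the other 11 symbols without repetition: 11 × 10 × 9 × 8 = 7920.
Total: 11 × 7920 = 87120.

87120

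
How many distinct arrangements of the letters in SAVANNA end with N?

120

Fix N in the last position and arrange the remaining 6 letters.
Those 6 letters have A appearing 3 times, giving (6)!/(3!) = 120.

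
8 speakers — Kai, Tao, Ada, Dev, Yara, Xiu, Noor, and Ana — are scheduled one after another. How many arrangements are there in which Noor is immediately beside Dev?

Treat {Noor, Dev} as a single unit. There are 7 units to order, and the pair itself can be ordered 2 ways.
That gives 2 × 7! = 2 × 5040 = 10080.

10080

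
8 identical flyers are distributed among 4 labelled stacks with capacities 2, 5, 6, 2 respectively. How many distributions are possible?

Ignoring the caps, the number of non-negative solutions to x_1+…+x_4 = 8 is C(11,3) = 165.
Subtract solutions that violate a single cap (substitute x_i' = x_i − (cap_i+1)): x_1 ≥ 3 gives C(8,3) = 56; x_2 ≥ 6 gives C(5,3) = 10; x_3 ≥ 7 gives C(4,3) = 4; x_4 ≥ 3 gives C(8,3) = 56. Together 126.
Add back pairs where two caps are both exceeded: 0 + 0 + 10 + 0 + 0 + 0 = 10.
By inclusion–exclusion the count is 165 − 126 + 10 = 49.

49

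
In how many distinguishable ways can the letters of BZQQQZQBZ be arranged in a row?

Letter multiplicities in BZQQQZQBZ: B×2, Q×4, Z×3.
The number of distinct arrangements is 9!/(4!·3!·2!) = 362880/288 = 1260.

1260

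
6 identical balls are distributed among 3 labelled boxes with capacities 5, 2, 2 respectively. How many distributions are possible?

Without the upper bounds there are C(8,2) = 28 ways to split 6 among 3 boxes.
Subtract solutions that violate a single cap (substitute x_i' = x_i − (cap_i+1)): x_1 ≥ 6 gives C(2,2) = 1; x_2 ≥ 3 gives C(5,2) = 10; x_3 ≥ 3 gives C(5,2) = 10. Together 21.
Add back pairs where two caps are both exceeded: 0 + 0 + 1 = 1.
By inclusion–exclusion the count is 28 − 21 + 1 = 8.

8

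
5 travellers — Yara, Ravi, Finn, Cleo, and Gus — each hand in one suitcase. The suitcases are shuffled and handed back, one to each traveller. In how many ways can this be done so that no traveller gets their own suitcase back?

44

Count assignments avoiding every fixed point. For any j of the 5 travellers fixed to their own suitcase, the other 5−j can be arranged in (5−j)! ways.
By inclusion–exclusion this is Σ_{j=0}^{5} (−1)^j C(5,j)·(5−j)!.
Computing: 120 − 120 + 60 − 20 + 5 − 1 = 44.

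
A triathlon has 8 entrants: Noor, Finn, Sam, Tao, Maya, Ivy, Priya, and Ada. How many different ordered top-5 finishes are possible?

6720

This is an ordered selection of 5 from 8: P(8,5).
That gives 8 × 7 × 6 × 5 × 4 = 6720.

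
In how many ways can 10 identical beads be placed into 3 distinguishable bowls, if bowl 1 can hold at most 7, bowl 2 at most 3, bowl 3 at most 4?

14

Without the upper bounds there are C(12,2) = 66 ways to split 10 among 3 bowls.
Subtract solutions that violate a single cap (substitute x_i' = x_i − (cap_i+1)): x_1 ≥ 8 gives C(4,2) = 6; x_2 ≥ 4 gives C(8,2) = 28; x_3 ≥ 5 gives C(7,2) = 21. Together 55.
Add back pairs where two caps are both exceeded: 0 + 0 + 3 = 3.
By inclusion–exclusion the count is 66 − 55 + 3 = 14.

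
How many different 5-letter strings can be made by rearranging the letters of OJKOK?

30

Letter multiplicities in OJKOK: J×1, K×2, O×2.
The number of distinct arrangements is 5!/(2!·2!) = 120/4 = 30.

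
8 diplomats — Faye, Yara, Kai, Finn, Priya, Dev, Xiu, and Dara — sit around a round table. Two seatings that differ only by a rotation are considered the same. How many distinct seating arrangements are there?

5040

Fix one person's seat to break rotational symmetry; the remaining 7 people can be arranged in (7)! = 5040 ways.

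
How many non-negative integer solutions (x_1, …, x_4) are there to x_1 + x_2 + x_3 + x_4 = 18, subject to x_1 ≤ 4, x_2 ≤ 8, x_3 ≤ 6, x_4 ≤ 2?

10

Ignoring the caps, the number of non-negative solutions to x_1+…+x_4 = 18 is C(21,3) = 1330.
Subtract solutions that violate a single cap (substitute x_i' = x_i − (cap_i+1)): x_1 ≥ 5 gives C(16,3) = 560; x_2 ≥ 9 gives C(12,3) = 220; x_3 ≥ 7 gives C(14,3) = 364; x_4 ≥ 3 gives C(18,3) = 816. Together 1960.
Add back pairs where two caps are both exceeded: 35 + 84 + 286 + 10 + 84 + 165 = 664.
Subtract triples: 0 + 4 + 20 + 0 = 24.
By inclusion–exclusion the count is 1330 − 1960 + 664 − 24 = 10.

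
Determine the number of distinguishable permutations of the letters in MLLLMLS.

Letter multiplicities in MLLLMLS: L×4, M×2, S×1.
The number of distinct arrangements is 7!/(4!·2!) = 5040/48 = 105.

105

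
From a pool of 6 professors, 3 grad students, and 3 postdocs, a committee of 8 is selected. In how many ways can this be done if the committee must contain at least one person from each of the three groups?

Total 8-person selections from all 12: C(12,8) = 495.
Subtract selections that omit an entire group: no professors → C(6,8) = 0; no grad students → C(9,8) = 9; no postdocs → C(9,8) = 9.
Add back selections omitting two groups (i.e. drawn from a single group): C(6,8) + C(3,8) + C(3,8) = 0.
By inclusion–exclusion: 495 − 18 + 0 = 477.

477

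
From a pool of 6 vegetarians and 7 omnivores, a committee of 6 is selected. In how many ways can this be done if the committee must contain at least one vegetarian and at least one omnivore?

1708

With no constraint there are C(13,6) = 1716 possible selections.
Selections missing a whole group: no vegetarians → C(7,6) = 7; no omnivores → C(6,6) = 1.
Both groups omitted at once is impossible, so 1716 − 8 = 1708.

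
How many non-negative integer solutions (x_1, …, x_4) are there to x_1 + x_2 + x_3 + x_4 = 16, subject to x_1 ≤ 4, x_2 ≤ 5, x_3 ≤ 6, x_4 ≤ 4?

20

Ignoring the caps, the number of non-negative solutions to x_1+…+x_4 = 16 is C(19,3) = 969.
Subtract solutions that violate a single cap (substitute x_i' = x_i − (cap_i+1)): x_1 ≥ 5 gives C(14,3) = 364; x_2 ≥ 6 gives C(13,3) = 286; x_3 ≥ 7 gives C(12,3) = 220; x_4 ≥ 5 gives C(14,3) = 364. Together 1234.
Add back pairs where two caps are both exceeded: 56 + 35 + 84 + 20 + 56 + 35 = 286.
Subtract triples: 0 + 1 + 0 + 0 = 1.
By inclusion–exclusion the count is 969 − 1234 + 286 − 1 = 20.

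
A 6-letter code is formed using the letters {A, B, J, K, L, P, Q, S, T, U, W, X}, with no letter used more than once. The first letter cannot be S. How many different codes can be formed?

609840

The first letter has 12−1 = 11 choices (anything except S).
The remaining 5 letters are filled from the other 11 symbols without repetition: 11 × 10 × 9 × 8 × 7 = 55440.
Total: 11 × 55440 = 609840.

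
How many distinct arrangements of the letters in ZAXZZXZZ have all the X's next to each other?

42

Treat the 2 copies of X as a single block. The multiset to arrange is then {XX, A, Z, Z, Z, Z, Z}, 7 items in all.
That gives (7)!/(5!) = 42 arrangements.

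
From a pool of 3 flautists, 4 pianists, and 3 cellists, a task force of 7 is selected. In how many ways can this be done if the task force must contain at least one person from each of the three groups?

With no constraint there are C(10,7) = 120 possible selections.
Selections missing a whole group: no flautists → C(7,7) = 1; no pianists → C(6,7) = 0; no cellists → C(7,7) = 1.
Add back selections omitting two groups (i.e. drawn from a single group): C(3,7) + C(4,7) + C(3,7) = 0.
By inclusion–exclusion: 120 − 2 + 0 = 118.

118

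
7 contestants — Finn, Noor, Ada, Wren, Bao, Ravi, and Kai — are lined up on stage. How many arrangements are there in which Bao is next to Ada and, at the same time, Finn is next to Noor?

Treat {Bao,Ada} as one block (2 orders) and {Finn,Noor} as another (2 orders).
That leaves 5 units to arrange: 2 × 2 × 5! = 4 × 120 = 480.

480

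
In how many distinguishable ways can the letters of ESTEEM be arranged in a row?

120

ESTEEM has 6 letters with E appearing 3 times.
Dividing 6! = 720 by 3! = 6 for the repeated letters gives 120.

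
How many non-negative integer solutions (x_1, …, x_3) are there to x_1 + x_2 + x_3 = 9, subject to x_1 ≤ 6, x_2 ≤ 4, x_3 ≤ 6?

Ignoring the caps, the number of non-negative solutions to x_1+…+x_3 = 9 is C(11,2) = 55.
Subtract solutions that violate a single cap (substitute x_i' = x_i − (cap_i+1)): x_1 ≥ 7 gives C(4,2) = 6; x_2 ≥ 5 gives C(6,2) = 15; x_3 ≥ 7 gives C(4,2) = 6. Together 27.
No two caps can be exceeded simultaneously, so the pair terms are all 0.
By inclusion–exclusion the count is 55 − 27 + 0 = 28.

28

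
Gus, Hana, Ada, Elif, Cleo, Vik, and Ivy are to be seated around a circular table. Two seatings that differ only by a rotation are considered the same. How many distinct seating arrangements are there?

720

Seat Gus anywhere (absorbing the rotational symmetry), then permute the other 6: (6)! = 720.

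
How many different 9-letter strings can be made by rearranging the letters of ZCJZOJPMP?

ZCJZOJPMP has 9 letters with J appearing twice, P appearing twice, and Z appearing twice.
Dividing 9! = 362880 by 2!·2!·2! = 8 for the repeated letters gives 45360.

45360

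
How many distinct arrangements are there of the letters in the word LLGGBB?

LLGGBB has 6 letters with B appearing twice, G appearing twice, and L appearing twice.
Dividing 6! = 720 by 2!·2!·2! = 8 for the repeated letters gives 90.

90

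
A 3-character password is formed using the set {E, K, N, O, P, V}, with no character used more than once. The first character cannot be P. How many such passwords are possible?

100

The first character has 6−1 = 5 choices (anything except P).
The remaining 2 characters are filled from the other 5 symbols without repetition: 5 × 4 = 20.
Total: 5 × 20 = 100.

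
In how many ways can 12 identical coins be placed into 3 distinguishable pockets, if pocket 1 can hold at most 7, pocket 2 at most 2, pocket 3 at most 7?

Ignoring the caps, the number of non-negative solutions to x_1+…+x_3 = 12 is C(14,2) = 91.
Subtract solutions that violate a single cap (substitute x_i' = x_i − (cap_i+1)): x_1 ≥ 8 gives C(6,2) = 15; x_2 ≥ 3 gives C(11,2) = 55; x_3 ≥ 8 gives C(6,2) = 15. Together 85.
Add back pairs where two caps are both exceeded: 3 + 0 + 3 = 6.
By inclusion–exclusion the count is 91 − 85 + 6 = 12.

12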